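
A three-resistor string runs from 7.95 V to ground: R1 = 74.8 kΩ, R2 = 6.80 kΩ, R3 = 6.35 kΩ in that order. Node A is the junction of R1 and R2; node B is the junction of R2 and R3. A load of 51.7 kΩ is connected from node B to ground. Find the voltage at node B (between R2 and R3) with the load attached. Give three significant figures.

At node B, R3 is in parallel with the load: R3‖R_L = 5.655 kΩ.
Below node A the resistance is R2 + (R3‖R_L) = 12.46 kΩ, so V_A = 7.95 × 12.46/87.26 = 1.135 V.
Then V_B = V_A × (R3‖R_L)/(R2 + R3‖R_L) = 1.135 × 5.655/12.46 = 0.515 V.

V ≈ 0.515 V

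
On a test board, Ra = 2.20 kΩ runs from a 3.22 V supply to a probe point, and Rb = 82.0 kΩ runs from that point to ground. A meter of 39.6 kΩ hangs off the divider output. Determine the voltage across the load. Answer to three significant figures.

The load sits in parallel with Rb: Rb‖R_L = (82.0 × 39.6) / (82.0 + 39.6) = 26.70 kΩ.
V_out = 3.22 × 26.70 / (2.20 + 26.70) = 3.22 × 26.70/28.90 = 2.97 V.

V_out ≈ 2.97 V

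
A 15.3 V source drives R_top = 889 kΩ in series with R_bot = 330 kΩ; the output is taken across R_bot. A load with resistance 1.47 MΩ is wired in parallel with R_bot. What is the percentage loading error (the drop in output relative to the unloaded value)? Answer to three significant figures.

The divider's output (Thévenin) resistance is R_top‖R_bot = 240.7 kΩ.
Fractional drop under load = R_th/(R_th + R_L) = 240.7 / (240.7 + 1470) = 0.1407.
So the output falls by 14.1 %.

14.1 %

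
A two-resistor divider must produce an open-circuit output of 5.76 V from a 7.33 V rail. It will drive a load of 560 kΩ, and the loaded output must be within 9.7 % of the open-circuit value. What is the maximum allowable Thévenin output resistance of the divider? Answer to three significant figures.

Loading drop = R_th/(R_th + R_L) ≤ 0.0970, so R_th ≤ R_L · ε/(1−ε) = 560 kΩ × 0.0970/0.9030 = 60.2 kΩ.

R_th ≤ 60.2 kΩ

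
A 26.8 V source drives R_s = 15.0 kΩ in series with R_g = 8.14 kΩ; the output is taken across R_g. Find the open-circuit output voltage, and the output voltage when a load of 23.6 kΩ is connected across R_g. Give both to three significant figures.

Unloaded: 9.43 V; loaded: 7.70 V

Open-circuit: V = 26.8 × 8.14/(15.0 + 8.14) = 9.43 V.
With the load, R_g becomes R_g‖R_L = 6.052 kΩ, so V = 26.8 × 6.052/21.05 = 7.70 V.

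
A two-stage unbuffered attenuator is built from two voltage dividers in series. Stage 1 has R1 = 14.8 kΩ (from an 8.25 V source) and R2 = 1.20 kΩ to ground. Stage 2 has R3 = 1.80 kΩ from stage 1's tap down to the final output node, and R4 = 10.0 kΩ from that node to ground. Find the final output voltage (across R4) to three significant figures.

Stage 2 presents R3+R4 = 11.80 kΩ as a load on stage 1's tap.
Stage 1's lower leg becomes R2‖(R3+R4) = 1.089 kΩ, so V_mid = 8.25 × 1.089/15.89 = 0.5655 V.
Stage 2 is itself unloaded: V_out = V_mid × R4/(R3+R4) = 0.5655 × 10.0/11.80 = 0.479 V.

V_out ≈ 0.479 V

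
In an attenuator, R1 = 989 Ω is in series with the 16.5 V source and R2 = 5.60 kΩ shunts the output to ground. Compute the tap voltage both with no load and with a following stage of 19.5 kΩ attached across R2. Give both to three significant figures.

Open-circuit: V = 16.5 × 5600/(989 + 5600) = 14.0 V.
With the load, R2 becomes R2‖R_L = 4351 Ω, so V = 16.5 × 4351/5340 = 13.4 V.

Unloaded: 14.0 V; loaded: 13.4 V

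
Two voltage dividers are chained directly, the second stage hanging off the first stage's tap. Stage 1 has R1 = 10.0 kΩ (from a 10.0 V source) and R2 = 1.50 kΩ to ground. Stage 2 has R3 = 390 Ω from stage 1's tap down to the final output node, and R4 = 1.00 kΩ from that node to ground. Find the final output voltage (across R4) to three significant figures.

Stage 2 presents R3+R4 = 1390 Ω as a load on stage 1's tap.
Stage 1's lower leg becomes R2‖(R3+R4) = 721.5 Ω, so V_mid = 10.0 × 721.5/10720 = 0.6729 V.
Stage 2 is itself unloaded: V_out = V_mid × R4/(R3+R4) = 0.6729 × 1000/1390 = 0.484 V.

V_out ≈ 0.484 V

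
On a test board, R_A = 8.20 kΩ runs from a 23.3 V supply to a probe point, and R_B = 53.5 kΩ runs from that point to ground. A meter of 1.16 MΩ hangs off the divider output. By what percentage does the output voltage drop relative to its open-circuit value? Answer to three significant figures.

0.609 %

The divider's output (Thévenin) resistance is R_A‖R_B = 7.110 kΩ.
Fractional drop under load = R_th/(R_th + R_L) = 7.110 / (7.110 + 1160) = 0.006092.
So the output falls by 0.609 %.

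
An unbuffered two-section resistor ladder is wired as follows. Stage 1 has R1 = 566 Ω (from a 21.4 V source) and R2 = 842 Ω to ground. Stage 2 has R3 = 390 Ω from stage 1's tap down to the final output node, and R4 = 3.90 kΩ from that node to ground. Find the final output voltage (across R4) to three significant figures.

V_out ≈ 10.8 V

Stage 2 presents R3+R4 = 4290 Ω as a load on stage 1's tap.
Stage 1's lower leg becomes R2‖(R3+R4) = 703.9 Ω, so V_mid = 21.4 × 703.9/1270 = 11.86 V.
Stage 2 is itself unloaded: V_out = V_mid × R4/(R3+R4) = 11.86 × 3900/4290 = 10.8 V.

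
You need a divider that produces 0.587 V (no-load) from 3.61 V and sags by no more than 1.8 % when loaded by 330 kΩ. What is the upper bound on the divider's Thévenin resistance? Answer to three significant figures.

Loading drop = R_th/(R_th + R_L) ≤ 0.0180, so R_th ≤ R_L · ε/(1−ε) = 330 kΩ × 0.0180/0.9820 = 6.05 kΩ.

R_th ≤ 6.05 kΩ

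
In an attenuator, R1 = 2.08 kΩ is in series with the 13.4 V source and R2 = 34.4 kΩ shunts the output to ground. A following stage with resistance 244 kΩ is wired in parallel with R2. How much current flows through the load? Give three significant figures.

I_L ≈ 0.0514 mA

R2‖R_L = 30.15 kΩ; V_out = 13.4 × 30.15/32.23 = 12.54 V.
I_L = V_out / R_L = 12.54 / 244 kΩ = 0.0514 mA.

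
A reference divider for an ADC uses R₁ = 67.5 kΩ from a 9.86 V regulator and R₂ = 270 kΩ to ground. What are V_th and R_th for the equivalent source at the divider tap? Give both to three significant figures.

V_th = 7.89 V, R_th = 54.0 kΩ

V_th is the open-circuit tap voltage: 9.86 × 270/(67.5 + 270) = 7.89 V.
With the supply zeroed, R₁ and R₂ appear in parallel from the tap: R_th = R₁‖R₂ = (67.5 × 270)/337.5 = 54.0 kΩ.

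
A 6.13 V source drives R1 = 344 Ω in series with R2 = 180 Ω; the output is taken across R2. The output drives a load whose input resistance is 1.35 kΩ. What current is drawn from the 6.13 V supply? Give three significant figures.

R2‖R_L = 158.8 Ω, so the source sees R1 + R2‖R_L = 502.8 Ω.
I = 6.13 V / 502.8 Ω = 12.2 mA.

I ≈ 12.2 mA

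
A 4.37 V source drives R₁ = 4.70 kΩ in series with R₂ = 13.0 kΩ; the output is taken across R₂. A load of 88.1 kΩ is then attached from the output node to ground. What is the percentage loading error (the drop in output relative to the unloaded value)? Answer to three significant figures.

3.77 %

The divider's output (Thévenin) resistance is R₁‖R₂ = 3.452 kΩ.
Fractional drop under load = R_th/(R_th + R_L) = 3.452 / (3.452 + 88.1) = 0.03771.
So the output falls by 3.77 %.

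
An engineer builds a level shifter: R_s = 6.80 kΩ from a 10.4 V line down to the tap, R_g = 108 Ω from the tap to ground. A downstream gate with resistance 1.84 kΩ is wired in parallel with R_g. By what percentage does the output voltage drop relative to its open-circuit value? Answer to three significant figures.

5.46 %

The divider's output (Thévenin) resistance is R_s‖R_g = 106.3 Ω.
Fractional drop under load = R_th/(R_th + R_L) = 106.3 / (106.3 + 1840) = 0.05462.
So the output falls by 5.46 %.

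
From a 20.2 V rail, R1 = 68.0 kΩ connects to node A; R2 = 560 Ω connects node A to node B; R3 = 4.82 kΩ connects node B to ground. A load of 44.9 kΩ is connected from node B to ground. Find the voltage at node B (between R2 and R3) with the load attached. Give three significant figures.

V ≈ 1.21 V

At node B, R3 is in parallel with the load: R3‖R_L = 4353 Ω.
Below node A the resistance is R2 + (R3‖R_L) = 4913 Ω, so V_A = 20.2 × 4913/72910 = 1.361 V.
Then V_B = V_A × (R3‖R_L)/(R2 + R3‖R_L) = 1.361 × 4353/4913 = 1.21 V.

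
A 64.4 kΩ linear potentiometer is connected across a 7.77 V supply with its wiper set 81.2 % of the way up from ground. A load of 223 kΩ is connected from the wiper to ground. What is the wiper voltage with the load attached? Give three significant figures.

The wiper splits the pot into (1−α)R = 12.11 kΩ above and αR = 52.29 kΩ below.
Lower section ‖ load = 42.36 kΩ.
V_wiper = 7.77 × 42.36/(12.11 + 42.36) = 6.04 V.

V ≈ 6.04 V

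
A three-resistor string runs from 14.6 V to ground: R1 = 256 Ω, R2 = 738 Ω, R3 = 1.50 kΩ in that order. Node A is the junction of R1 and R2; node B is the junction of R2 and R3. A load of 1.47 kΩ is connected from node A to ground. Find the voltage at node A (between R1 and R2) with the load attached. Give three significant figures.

V ≈ 11.3 V

Below node A the series string R2+R3 = 2238 Ω sits in parallel with the 1470 Ω load: 887.2 Ω.
V_A = 14.6 × 887.2/(256 + 887.2) = 11.3 V.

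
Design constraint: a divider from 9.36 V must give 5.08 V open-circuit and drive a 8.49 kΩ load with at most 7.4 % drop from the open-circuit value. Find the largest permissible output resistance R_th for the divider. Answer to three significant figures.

R_th ≤ 678 Ω

Loading drop = R_th/(R_th + R_L) ≤ 0.0740, so R_th ≤ R_L · ε/(1−ε) = 8.49 kΩ × 0.0740/0.9260 = 678 Ω.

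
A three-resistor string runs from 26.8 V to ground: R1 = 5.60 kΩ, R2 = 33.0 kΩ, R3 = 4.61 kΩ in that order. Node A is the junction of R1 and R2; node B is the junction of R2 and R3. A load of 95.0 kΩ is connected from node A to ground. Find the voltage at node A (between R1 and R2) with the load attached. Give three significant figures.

V ≈ 22.2 V

Below node A the series string R2+R3 = 37.61 kΩ sits in parallel with the 95.0 kΩ load: 26.94 kΩ.
V_A = 26.8 × 26.94/(5.60 + 26.94) = 22.2 V.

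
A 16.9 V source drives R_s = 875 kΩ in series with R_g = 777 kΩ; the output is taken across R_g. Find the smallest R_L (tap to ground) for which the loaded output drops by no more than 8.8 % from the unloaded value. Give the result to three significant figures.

R_L(min) ≈ 4.27 MΩ

Output resistance R_th = R_s‖R_g = (875 × 777)/1652 = 411.5 kΩ.
The fractional drop is R_th/(R_th + R_L); requiring this ≤ 0.0880 gives R_L ≥ R_th(1/0.0880 − 1) = 411.5 × 10.36 = 4.27 MΩ.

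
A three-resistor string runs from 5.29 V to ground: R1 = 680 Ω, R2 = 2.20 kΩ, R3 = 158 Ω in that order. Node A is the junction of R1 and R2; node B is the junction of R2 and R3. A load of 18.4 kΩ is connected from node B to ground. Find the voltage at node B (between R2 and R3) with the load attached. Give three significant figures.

At node B, R3 is in parallel with the load: R3‖R_L = 156.7 Ω.
Below node A the resistance is R2 + (R3‖R_L) = 2357 Ω, so V_A = 5.29 × 2357/3037 = 4.105 V.
Then V_B = V_A × (R3‖R_L)/(R2 + R3‖R_L) = 4.105 × 156.7/2357 = 0.273 V.

V ≈ 0.273 V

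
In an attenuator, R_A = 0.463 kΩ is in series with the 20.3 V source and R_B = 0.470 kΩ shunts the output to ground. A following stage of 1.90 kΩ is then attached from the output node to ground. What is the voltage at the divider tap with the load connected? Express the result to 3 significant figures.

The load sits in parallel with R_B: R_B‖R_L = (470 × 1900) / (470 + 1900) = 376.8 Ω.
V_out = 20.3 × 376.8 / (463 + 376.8) = 20.3 × 376.8/839.8 = 9.11 V.

V_out ≈ 9.11 V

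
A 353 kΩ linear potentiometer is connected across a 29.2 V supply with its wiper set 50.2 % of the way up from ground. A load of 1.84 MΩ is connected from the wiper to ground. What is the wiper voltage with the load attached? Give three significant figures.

V ≈ 14.0 V

The wiper splits the pot into (1−α)R = 175.8 kΩ above and αR = 177.2 kΩ below.
Lower section ‖ load = 161.6 kΩ.
V_wiper = 29.2 × 161.6/(175.8 + 161.6) = 14.0 V.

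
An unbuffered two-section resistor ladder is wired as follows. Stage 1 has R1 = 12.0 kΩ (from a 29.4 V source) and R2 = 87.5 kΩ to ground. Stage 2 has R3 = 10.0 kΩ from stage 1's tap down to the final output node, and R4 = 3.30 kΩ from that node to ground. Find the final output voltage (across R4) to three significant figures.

V_out ≈ 3.58 V

Stage 2 presents R3+R4 = 13.30 kΩ as a load on stage 1's tap.
Stage 1's lower leg becomes R2‖(R3+R4) = 11.55 kΩ, so V_mid = 29.4 × 11.55/23.55 = 14.42 V.
Stage 2 is itself unloaded: V_out = V_mid × R4/(R3+R4) = 14.42 × 3.30/13.30 = 3.58 V.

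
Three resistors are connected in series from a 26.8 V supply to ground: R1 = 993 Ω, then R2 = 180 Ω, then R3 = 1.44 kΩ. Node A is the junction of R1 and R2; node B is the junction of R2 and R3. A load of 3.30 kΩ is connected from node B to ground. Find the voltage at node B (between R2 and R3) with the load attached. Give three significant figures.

V ≈ 12.4 V

At node B, R3 is in parallel with the load: R3‖R_L = 1003 Ω.
Below node A the resistance is R2 + (R3‖R_L) = 1183 Ω, so V_A = 26.8 × 1183/2176 = 14.57 V.
Then V_B = V_A × (R3‖R_L)/(R2 + R3‖R_L) = 14.57 × 1003/1183 = 12.4 V.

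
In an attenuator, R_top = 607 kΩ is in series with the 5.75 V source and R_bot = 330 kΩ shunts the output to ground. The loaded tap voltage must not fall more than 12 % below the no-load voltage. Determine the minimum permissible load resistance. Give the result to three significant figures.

R_L(min) ≈ 1.57 MΩ

Output resistance R_th = R_top‖R_bot = (607 × 330)/937.0 = 213.8 kΩ.
The fractional drop is R_th/(R_th + R_L); requiring this ≤ 0.120 gives R_L ≥ R_th(1/0.120 − 1) = 213.8 × 7.333 = 1.57 MΩ.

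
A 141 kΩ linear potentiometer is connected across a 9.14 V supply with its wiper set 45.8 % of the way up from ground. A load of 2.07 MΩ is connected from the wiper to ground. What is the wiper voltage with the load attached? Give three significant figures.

V ≈ 4.12 V

The wiper splits the pot into (1−α)R = 76.42 kΩ above and αR = 64.58 kΩ below.
Lower section ‖ load = 62.62 kΩ.
V_wiper = 9.14 × 62.62/(76.42 + 62.62) = 4.12 V.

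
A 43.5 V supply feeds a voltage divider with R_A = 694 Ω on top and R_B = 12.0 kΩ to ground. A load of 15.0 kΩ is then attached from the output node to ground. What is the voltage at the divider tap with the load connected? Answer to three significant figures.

The load sits in parallel with R_B: R_B‖R_L = (12000 × 15000) / (12000 + 15000) = 6667 Ω.
V_out = 43.5 × 6667 / (694 + 6667) = 43.5 × 6667/7361 = 39.4 V.

V_out ≈ 39.4 V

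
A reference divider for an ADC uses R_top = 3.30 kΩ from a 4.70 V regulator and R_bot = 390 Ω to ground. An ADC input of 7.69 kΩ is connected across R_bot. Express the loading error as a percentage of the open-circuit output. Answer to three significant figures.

4.34 %

The divider's output (Thévenin) resistance is R_top‖R_bot = 348.8 Ω.
Fractional drop under load = R_th/(R_th + R_L) = 348.8 / (348.8 + 7690) = 0.04339.
So the output falls by 4.34 %.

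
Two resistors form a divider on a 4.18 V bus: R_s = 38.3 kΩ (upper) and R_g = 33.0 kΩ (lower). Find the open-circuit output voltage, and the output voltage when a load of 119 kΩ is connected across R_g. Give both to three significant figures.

Open-circuit: V = 4.18 × 33.0/(38.3 + 33.0) = 1.93 V.
With the load, R_g becomes R_g‖R_L = 25.84 kΩ, so V = 4.18 × 25.84/64.14 = 1.68 V.

Unloaded: 1.93 V; loaded: 1.68 V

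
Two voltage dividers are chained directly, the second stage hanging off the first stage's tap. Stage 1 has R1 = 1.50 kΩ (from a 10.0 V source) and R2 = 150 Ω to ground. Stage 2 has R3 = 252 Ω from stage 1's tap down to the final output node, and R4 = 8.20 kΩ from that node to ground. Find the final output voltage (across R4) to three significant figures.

Stage 2 presents R3+R4 = 8452 Ω as a load on stage 1's tap.
Stage 1's lower leg becomes R2‖(R3+R4) = 147.4 Ω, so V_mid = 10.0 × 147.4/1647 = 0.8947 V.
Stage 2 is itself unloaded: V_out = V_mid × R4/(R3+R4) = 0.8947 × 8200/8452 = 0.868 V.

V_out ≈ 0.868 V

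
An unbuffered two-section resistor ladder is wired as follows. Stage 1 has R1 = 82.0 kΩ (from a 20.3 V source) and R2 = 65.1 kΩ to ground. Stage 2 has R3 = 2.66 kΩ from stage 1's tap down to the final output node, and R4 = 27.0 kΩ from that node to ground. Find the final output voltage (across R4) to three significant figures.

Stage 2 presents R3+R4 = 29.66 kΩ as a load on stage 1's tap.
Stage 1's lower leg becomes R2‖(R3+R4) = 20.38 kΩ, so V_mid = 20.3 × 20.38/102.4 = 4.040 V.
Stage 2 is itself unloaded: V_out = V_mid × R4/(R3+R4) = 4.040 × 27.0/29.66 = 3.68 V.

V_out ≈ 3.68 V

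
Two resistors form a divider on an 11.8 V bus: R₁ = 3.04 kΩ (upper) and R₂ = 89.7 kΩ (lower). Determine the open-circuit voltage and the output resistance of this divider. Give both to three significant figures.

V_th = 11.4 V, R_th = 2.94 kΩ

V_th is the open-circuit tap voltage: 11.8 × 89.7/(3.04 + 89.7) = 11.4 V.
With the supply zeroed, R₁ and R₂ appear in parallel from the tap: R_th = R₁‖R₂ = (3.04 × 89.7)/92.74 = 2.94 kΩ.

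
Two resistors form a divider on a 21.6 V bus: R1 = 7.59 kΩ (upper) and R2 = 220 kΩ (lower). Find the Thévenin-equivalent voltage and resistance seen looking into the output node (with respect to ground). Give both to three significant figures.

V_th is the open-circuit tap voltage: 21.6 × 220/(7.59 + 220) = 20.9 V.
With the supply zeroed, R1 and R2 appear in parallel from the tap: R_th = R1‖R2 = (7.59 × 220)/227.6 = 7.34 kΩ.

V_th = 20.9 V, R_th = 7.34 kΩ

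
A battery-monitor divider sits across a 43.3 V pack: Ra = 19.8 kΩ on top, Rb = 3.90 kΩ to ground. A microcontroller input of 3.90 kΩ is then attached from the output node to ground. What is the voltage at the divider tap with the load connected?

V_out ≈ 3.88 V

The load sits in parallel with Rb: Rb‖R_L = (3.90 × 3.90) / (3.90 + 3.90) = 1.950 kΩ.
V_out = 43.3 × 1.950 / (19.8 + 1.950) = 43.3 × 1.950/21.75 = 3.88 V.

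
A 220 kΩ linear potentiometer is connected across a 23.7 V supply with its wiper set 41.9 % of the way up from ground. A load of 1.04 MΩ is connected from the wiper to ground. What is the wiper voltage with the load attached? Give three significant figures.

V ≈ 9.44 V

The wiper splits the pot into (1−α)R = 127.8 kΩ above and αR = 92.18 kΩ below.
Lower section ‖ load = 84.67 kΩ.
V_wiper = 23.7 × 84.67/(127.8 + 84.67) = 9.44 V.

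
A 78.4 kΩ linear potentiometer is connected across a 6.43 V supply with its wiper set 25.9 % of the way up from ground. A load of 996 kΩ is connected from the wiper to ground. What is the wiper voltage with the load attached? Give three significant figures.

The wiper splits the pot into (1−α)R = 58.09 kΩ above and αR = 20.31 kΩ below.
Lower section ‖ load = 19.90 kΩ.
V_wiper = 6.43 × 19.90/(58.09 + 19.90) = 1.64 V.

V ≈ 1.64 V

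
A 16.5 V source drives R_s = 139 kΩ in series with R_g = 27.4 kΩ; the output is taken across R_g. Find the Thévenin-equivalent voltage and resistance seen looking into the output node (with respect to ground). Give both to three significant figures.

V_th = 2.72 V, R_th = 22.9 kΩ

V_th is the open-circuit tap voltage: 16.5 × 27.4/(139 + 27.4) = 2.72 V.
With the supply zeroed, R_s and R_g appear in parallel from the tap: R_th = R_s‖R_g = (139 × 27.4)/166.4 = 22.9 kΩ.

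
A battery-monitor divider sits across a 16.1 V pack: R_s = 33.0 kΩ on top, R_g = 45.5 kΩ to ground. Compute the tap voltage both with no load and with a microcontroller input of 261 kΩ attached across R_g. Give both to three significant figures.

Open-circuit: V = 16.1 × 45.5/(33.0 + 45.5) = 9.33 V.
With the load, R_g becomes R_g‖R_L = 38.75 kΩ, so V = 16.1 × 38.75/71.75 = 8.69 V.

Unloaded: 9.33 V; loaded: 8.69 V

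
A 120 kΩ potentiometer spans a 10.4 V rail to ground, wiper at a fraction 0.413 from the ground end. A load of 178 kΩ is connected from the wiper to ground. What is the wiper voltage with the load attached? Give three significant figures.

The wiper splits the pot into (1−α)R = 70.44 kΩ above and αR = 49.56 kΩ below.
Lower section ‖ load = 38.77 kΩ.
V_wiper = 10.4 × 38.77/(70.44 + 38.77) = 3.69 V.

V ≈ 3.69 V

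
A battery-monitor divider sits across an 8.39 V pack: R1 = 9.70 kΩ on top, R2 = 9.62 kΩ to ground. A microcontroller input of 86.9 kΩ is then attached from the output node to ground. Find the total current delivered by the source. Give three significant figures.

R2‖R_L = 8.661 kΩ, so the source sees R1 + R2‖R_L = 18.36 kΩ.
I = 8.39 V / 18.36 kΩ = 0.457 mA.

I ≈ 0.457 mA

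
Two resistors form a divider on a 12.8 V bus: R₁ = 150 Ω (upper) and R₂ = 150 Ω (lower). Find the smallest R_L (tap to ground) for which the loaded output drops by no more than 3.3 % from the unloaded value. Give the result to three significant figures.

R_L(min) ≈ 2.20 kΩ

Output resistance R_th = R₁‖R₂ = (150 × 150)/300.0 = 75.00 Ω.
The fractional drop is R_th/(R_th + R_L); requiring this ≤ 0.0330 gives R_L ≥ R_th(1/0.0330 − 1) = 75.00 × 29.30 = 2.20 kΩ.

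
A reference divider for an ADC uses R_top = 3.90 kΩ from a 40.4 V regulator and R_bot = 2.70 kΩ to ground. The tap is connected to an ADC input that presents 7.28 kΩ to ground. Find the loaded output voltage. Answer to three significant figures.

The load sits in parallel with R_bot: R_bot‖R_L = (2.70 × 7.28) / (2.70 + 7.28) = 1.970 kΩ.
V_out = 40.4 × 1.970 / (3.90 + 1.970) = 40.4 × 1.970/5.870 = 13.6 V.
(Unloaded it would have been 16.5 V.)

V_out ≈ 13.6 V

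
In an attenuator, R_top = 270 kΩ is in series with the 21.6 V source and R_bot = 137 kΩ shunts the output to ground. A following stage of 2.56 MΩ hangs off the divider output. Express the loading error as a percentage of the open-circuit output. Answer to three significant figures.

3.43 %

The divider's output (Thévenin) resistance is R_top‖R_bot = 90.88 kΩ.
Fractional drop under load = R_th/(R_th + R_L) = 90.88 / (90.88 + 2560) = 0.03428.
So the output falls by 3.43 %.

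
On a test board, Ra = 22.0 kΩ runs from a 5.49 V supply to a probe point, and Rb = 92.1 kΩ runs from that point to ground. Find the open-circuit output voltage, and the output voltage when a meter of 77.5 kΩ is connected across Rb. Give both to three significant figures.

Open-circuit: V = 5.49 × 92.1/(22.0 + 92.1) = 4.43 V.
With the load, Rb becomes Rb‖R_L = 42.09 kΩ, so V = 5.49 × 42.09/64.09 = 3.61 V.

Unloaded: 4.43 V; loaded: 3.61 V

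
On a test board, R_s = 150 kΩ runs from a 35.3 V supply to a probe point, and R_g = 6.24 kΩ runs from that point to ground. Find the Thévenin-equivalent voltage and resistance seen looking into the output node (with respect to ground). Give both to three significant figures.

V_th = 1.41 V, R_th = 5.99 kΩ

V_th is the open-circuit tap voltage: 35.3 × 6.24/(150 + 6.24) = 1.41 V.
With the supply zeroed, R_s and R_g appear in parallel from the tap: R_th = R_s‖R_g = (150 × 6.24)/156.2 = 5.99 kΩ.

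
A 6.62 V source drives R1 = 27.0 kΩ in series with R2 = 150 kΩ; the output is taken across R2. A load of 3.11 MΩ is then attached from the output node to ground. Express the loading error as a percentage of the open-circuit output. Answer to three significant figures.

0.730 %

The divider's output (Thévenin) resistance is R1‖R2 = 22.88 kΩ.
Fractional drop under load = R_th/(R_th + R_L) = 22.88 / (22.88 + 3110) = 0.007304.
So the output falls by 0.730 %.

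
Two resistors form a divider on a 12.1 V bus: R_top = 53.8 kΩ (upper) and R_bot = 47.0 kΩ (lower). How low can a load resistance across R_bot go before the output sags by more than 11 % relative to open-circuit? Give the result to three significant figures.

R_L(min) ≈ 203 kΩ

Output resistance R_th = R_top‖R_bot = (53.8 × 47.0)/100.8 = 25.09 kΩ.
The fractional drop is R_th/(R_th + R_L); requiring this ≤ 0.110 gives R_L ≥ R_th(1/0.110 − 1) = 25.09 × 8.091 = 203 kΩ.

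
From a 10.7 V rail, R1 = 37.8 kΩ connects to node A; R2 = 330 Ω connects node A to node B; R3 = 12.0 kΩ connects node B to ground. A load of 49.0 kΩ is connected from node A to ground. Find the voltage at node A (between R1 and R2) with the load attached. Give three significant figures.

Below node A the series string R2+R3 = 12330 Ω sits in parallel with the 49000 Ω load: 9851 Ω.
V_A = 10.7 × 9851/(37800 + 9851) = 2.21 V.

V ≈ 2.21 V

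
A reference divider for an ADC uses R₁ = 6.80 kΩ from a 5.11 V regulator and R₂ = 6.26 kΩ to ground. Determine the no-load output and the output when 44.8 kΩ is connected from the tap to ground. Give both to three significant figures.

Unloaded: 2.45 V; loaded: 2.28 V

Open-circuit: V = 5.11 × 6.26/(6.80 + 6.26) = 2.45 V.
With the load, R₂ becomes R₂‖R_L = 5.493 kΩ, so V = 5.11 × 5.493/12.29 = 2.28 V.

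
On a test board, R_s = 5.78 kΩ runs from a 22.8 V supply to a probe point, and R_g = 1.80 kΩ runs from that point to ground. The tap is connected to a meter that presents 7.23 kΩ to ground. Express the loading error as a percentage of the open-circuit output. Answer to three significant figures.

16.0 %

The divider's output (Thévenin) resistance is R_s‖R_g = 1.373 kΩ.
Fractional drop under load = R_th/(R_th + R_L) = 1.373 / (1.373 + 7.23) = 0.1596.
So the output falls by 16.0 %.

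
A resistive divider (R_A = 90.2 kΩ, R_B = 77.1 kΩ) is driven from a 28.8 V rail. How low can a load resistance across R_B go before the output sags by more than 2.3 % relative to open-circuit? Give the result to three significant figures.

Output resistance R_th = R_A‖R_B = (90.2 × 77.1)/167.3 = 41.57 kΩ.
The fractional drop is R_th/(R_th + R_L); requiring this ≤ 0.0230 gives R_L ≥ R_th(1/0.0230 − 1) = 41.57 × 42.48 = 1.77 MΩ.

R_L(min) ≈ 1.77 MΩ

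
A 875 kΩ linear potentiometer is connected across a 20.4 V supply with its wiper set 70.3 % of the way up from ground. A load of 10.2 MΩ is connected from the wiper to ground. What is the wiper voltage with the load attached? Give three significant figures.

The wiper splits the pot into (1−α)R = 259.9 kΩ above and αR = 615.1 kΩ below.
Lower section ‖ load = 580.1 kΩ.
V_wiper = 20.4 × 580.1/(259.9 + 580.1) = 14.1 V.

V ≈ 14.1 V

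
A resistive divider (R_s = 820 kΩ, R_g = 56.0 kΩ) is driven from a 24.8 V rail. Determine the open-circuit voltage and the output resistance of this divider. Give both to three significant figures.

V_th = 1.59 V, R_th = 52.4 kΩ

V_th is the open-circuit tap voltage: 24.8 × 56.0/(820 + 56.0) = 1.59 V.
With the supply zeroed, R_s and R_g appear in parallel from the tap: R_th = R_s‖R_g = (820 × 56.0)/876.0 = 52.4 kΩ.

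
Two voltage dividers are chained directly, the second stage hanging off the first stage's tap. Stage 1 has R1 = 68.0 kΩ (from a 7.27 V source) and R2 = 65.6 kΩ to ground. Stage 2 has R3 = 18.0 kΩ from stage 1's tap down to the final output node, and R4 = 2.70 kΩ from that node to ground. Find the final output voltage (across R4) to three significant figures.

Stage 2 presents R3+R4 = 20.70 kΩ as a load on stage 1's tap.
Stage 1's lower leg becomes R2‖(R3+R4) = 15.73 kΩ, so V_mid = 7.27 × 15.73/83.73 = 1.366 V.
Stage 2 is itself unloaded: V_out = V_mid × R4/(R3+R4) = 1.366 × 2.70/20.70 = 0.178 V.

V_out ≈ 0.178 V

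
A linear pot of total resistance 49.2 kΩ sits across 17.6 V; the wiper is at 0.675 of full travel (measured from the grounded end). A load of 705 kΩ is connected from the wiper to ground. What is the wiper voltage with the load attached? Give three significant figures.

V ≈ 11.7 V

The wiper splits the pot into (1−α)R = 15.99 kΩ above and αR = 33.21 kΩ below.
Lower section ‖ load = 31.72 kΩ.
V_wiper = 17.6 × 31.72/(15.99 + 31.72) = 11.7 V.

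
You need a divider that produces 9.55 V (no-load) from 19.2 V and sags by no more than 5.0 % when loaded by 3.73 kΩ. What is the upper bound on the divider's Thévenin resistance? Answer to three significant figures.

Loading drop = R_th/(R_th + R_L) ≤ 0.0500, so R_th ≤ R_L · ε/(1−ε) = 3.73 kΩ × 0.0500/0.9500 = 196 Ω.
(Any R1, R2 with R2/(R1+R2) = 0.497 and R1‖R2 ≤ 196 Ω will meet the spec.)

R_th ≤ 196 Ω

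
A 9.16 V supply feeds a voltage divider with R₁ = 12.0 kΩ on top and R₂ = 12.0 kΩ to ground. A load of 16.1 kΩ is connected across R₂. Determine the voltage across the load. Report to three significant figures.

The load sits in parallel with R₂: R₂‖R_L = (12.0 × 16.1) / (12.0 + 16.1) = 6.875 kΩ.
V_out = 9.16 × 6.875 / (12.0 + 6.875) = 9.16 × 6.875/18.88 = 3.34 V.

V_out ≈ 3.34 V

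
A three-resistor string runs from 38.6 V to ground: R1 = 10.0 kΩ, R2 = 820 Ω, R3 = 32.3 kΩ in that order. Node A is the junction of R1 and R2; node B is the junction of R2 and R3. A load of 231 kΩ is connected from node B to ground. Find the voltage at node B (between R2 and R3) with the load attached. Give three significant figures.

At node B, R3 is in parallel with the load: R3‖R_L = 28340 Ω.
Below node A the resistance is R2 + (R3‖R_L) = 29160 Ω, so V_A = 38.6 × 29160/39160 = 28.74 V.
Then V_B = V_A × (R3‖R_L)/(R2 + R3‖R_L) = 28.74 × 28340/29160 = 27.9 V.

V ≈ 27.9 V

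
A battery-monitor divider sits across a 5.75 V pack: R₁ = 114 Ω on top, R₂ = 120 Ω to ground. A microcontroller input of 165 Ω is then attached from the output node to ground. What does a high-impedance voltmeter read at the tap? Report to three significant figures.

V_out ≈ 2.18 V

The load sits in parallel with R₂: R₂‖R_L = (120 × 165) / (120 + 165) = 69.47 Ω.
V_out = 5.75 × 69.47 / (114 + 69.47) = 5.75 × 69.47/183.5 = 2.18 V.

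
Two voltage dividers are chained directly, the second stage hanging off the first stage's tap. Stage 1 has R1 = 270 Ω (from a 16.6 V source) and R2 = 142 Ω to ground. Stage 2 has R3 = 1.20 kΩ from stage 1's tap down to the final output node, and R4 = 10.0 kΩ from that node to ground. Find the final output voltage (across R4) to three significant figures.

V_out ≈ 5.07 V

Stage 2 presents R3+R4 = 11200 Ω as a load on stage 1's tap.
Stage 1's lower leg becomes R2‖(R3+R4) = 140.2 Ω, so V_mid = 16.6 × 140.2/410.2 = 5.674 V.
Stage 2 is itself unloaded: V_out = V_mid × R4/(R3+R4) = 5.674 × 10000/11200 = 5.07 V.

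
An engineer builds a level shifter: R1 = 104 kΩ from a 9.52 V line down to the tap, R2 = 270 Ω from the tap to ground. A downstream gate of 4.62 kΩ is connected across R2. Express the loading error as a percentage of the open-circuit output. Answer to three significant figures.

5.51 %

The divider's output (Thévenin) resistance is R1‖R2 = 269.3 Ω.
Fractional drop under load = R_th/(R_th + R_L) = 269.3 / (269.3 + 4620) = 0.05508.
So the output falls by 5.51 %.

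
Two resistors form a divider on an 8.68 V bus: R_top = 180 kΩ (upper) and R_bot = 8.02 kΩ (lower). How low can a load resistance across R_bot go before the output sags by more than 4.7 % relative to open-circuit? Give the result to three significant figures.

R_L(min) ≈ 156 kΩ

Output resistance R_th = R_top‖R_bot = (180 × 8.02)/188.0 = 7.678 kΩ.
The fractional drop is R_th/(R_th + R_L); requiring this ≤ 0.0470 gives R_L ≥ R_th(1/0.0470 − 1) = 7.678 × 20.28 = 156 kΩ.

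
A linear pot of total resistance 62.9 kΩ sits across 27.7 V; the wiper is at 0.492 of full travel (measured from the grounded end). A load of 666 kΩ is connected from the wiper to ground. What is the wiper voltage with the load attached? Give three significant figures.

V ≈ 13.3 V

The wiper splits the pot into (1−α)R = 31.95 kΩ above and αR = 30.95 kΩ below.
Lower section ‖ load = 29.57 kΩ.
V_wiper = 27.7 × 29.57/(31.95 + 29.57) = 13.3 V.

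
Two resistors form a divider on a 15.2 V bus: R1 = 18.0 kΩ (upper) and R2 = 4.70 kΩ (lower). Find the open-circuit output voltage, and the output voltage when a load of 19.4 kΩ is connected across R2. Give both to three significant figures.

Unloaded: 3.15 V; loaded: 2.64 V

Open-circuit: V = 15.2 × 4.70/(18.0 + 4.70) = 3.15 V.
With the load, R2 becomes R2‖R_L = 3.783 kΩ, so V = 15.2 × 3.783/21.78 = 2.64 V.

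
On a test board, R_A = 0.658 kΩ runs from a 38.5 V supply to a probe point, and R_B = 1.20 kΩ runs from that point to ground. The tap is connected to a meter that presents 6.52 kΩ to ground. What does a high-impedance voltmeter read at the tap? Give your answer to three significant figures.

The load sits in parallel with R_B: R_B‖R_L = (1200 × 6520) / (1200 + 6520) = 1013 Ω.
V_out = 38.5 × 1013 / (658 + 1013) = 38.5 × 1013/1671 = 23.3 V.
(Unloaded it would have been 24.9 V.)

V_out ≈ 23.3 V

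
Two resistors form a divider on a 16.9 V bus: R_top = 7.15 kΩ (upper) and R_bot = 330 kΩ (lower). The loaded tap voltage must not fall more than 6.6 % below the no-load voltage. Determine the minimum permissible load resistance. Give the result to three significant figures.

Output resistance R_th = R_top‖R_bot = (7.15 × 330)/337.1 = 6.998 kΩ.
The fractional drop is R_th/(R_th + R_L); requiring this ≤ 0.0660 gives R_L ≥ R_th(1/0.0660 − 1) = 6.998 × 14.15 = 99.0 kΩ.

R_L(min) ≈ 99.0 kΩ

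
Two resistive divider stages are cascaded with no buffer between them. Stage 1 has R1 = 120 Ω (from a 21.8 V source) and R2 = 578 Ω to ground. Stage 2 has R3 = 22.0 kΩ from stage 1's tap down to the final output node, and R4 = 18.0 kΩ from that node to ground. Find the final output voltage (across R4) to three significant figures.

V_out ≈ 8.10 V

Stage 2 presents R3+R4 = 40000 Ω as a load on stage 1's tap.
Stage 1's lower leg becomes R2‖(R3+R4) = 569.8 Ω, so V_mid = 21.8 × 569.8/689.8 = 18.01 V.
Stage 2 is itself unloaded: V_out = V_mid × R4/(R3+R4) = 18.01 × 18000/40000 = 8.10 V.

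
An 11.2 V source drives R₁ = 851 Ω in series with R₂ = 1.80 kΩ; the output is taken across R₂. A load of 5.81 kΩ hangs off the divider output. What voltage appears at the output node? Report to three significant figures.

The load sits in parallel with R₂: R₂‖R_L = (1800 × 5810) / (1800 + 5810) = 1374 Ω.
V_out = 11.2 × 1374 / (851 + 1374) = 11.2 × 1374/2225 = 6.92 V.

V_out ≈ 6.92 V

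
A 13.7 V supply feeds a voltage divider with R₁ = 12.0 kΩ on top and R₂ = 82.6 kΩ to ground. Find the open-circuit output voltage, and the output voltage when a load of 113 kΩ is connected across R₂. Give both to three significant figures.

Unloaded: 12.0 V; loaded: 10.9 V

Open-circuit: V = 13.7 × 82.6/(12.0 + 82.6) = 12.0 V.
With the load, R₂ becomes R₂‖R_L = 47.72 kΩ, so V = 13.7 × 47.72/59.72 = 10.9 V.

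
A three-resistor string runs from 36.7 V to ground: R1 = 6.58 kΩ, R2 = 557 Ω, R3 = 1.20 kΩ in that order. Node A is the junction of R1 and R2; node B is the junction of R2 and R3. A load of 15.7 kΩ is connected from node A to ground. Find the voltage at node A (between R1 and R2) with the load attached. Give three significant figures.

V ≈ 7.11 V

Below node A the series string R2+R3 = 1757 Ω sits in parallel with the 15700 Ω load: 1580 Ω.
V_A = 36.7 × 1580/(6580 + 1580) = 7.11 V.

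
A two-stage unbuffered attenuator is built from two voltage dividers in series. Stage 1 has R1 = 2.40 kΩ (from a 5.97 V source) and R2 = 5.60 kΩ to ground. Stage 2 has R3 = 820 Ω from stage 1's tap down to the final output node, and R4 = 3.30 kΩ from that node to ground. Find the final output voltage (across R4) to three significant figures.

V_out ≈ 2.38 V

Stage 2 presents R3+R4 = 4120 Ω as a load on stage 1's tap.
Stage 1's lower leg becomes R2‖(R3+R4) = 2374 Ω, so V_mid = 5.97 × 2374/4774 = 2.969 V.
Stage 2 is itself unloaded: V_out = V_mid × R4/(R3+R4) = 2.969 × 3300/4120 = 2.38 V.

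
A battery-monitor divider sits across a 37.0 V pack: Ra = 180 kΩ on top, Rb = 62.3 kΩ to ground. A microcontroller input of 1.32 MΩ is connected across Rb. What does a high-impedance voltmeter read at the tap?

The load sits in parallel with Rb: Rb‖R_L = (62.3 × 1320) / (62.3 + 1320) = 59.49 kΩ.
V_out = 37.0 × 59.49 / (180 + 59.49) = 37.0 × 59.49/239.5 = 9.19 V.
(Unloaded it would have been 9.51 V.)

V_out ≈ 9.19 V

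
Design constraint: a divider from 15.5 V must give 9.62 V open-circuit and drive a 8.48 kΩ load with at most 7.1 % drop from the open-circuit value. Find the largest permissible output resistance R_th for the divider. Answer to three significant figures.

Loading drop = R_th/(R_th + R_L) ≤ 0.0710, so R_th ≤ R_L · ε/(1−ε) = 8.48 kΩ × 0.0710/0.9290 = 648 Ω.
(Any R1, R2 with R2/(R1+R2) = 0.621 and R1‖R2 ≤ 648 Ω will meet the spec.)

R_th ≤ 648 Ω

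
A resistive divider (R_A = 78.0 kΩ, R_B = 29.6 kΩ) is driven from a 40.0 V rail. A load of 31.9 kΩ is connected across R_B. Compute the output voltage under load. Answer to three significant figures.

The load sits in parallel with R_B: R_B‖R_L = (29.6 × 31.9) / (29.6 + 31.9) = 15.35 kΩ.
V_out = 40.0 × 15.35 / (78.0 + 15.35) = 40.0 × 15.35/93.35 = 6.58 V.

V_out ≈ 6.58 V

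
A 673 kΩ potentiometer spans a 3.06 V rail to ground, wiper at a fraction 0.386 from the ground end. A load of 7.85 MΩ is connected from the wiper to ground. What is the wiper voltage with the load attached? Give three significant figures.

The wiper splits the pot into (1−α)R = 413.2 kΩ above and αR = 259.8 kΩ below.
Lower section ‖ load = 251.5 kΩ.
V_wiper = 3.06 × 251.5/(413.2 + 251.5) = 1.16 V.

V ≈ 1.16 V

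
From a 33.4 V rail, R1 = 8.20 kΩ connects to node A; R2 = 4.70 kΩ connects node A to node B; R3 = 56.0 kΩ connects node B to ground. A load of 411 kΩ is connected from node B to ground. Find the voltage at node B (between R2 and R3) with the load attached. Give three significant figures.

V ≈ 26.5 V

At node B, R3 is in parallel with the load: R3‖R_L = 49.28 kΩ.
Below node A the resistance is R2 + (R3‖R_L) = 53.98 kΩ, so V_A = 33.4 × 53.98/62.18 = 29.00 V.
Then V_B = V_A × (R3‖R_L)/(R2 + R3‖R_L) = 29.00 × 49.28/53.98 = 26.5 V.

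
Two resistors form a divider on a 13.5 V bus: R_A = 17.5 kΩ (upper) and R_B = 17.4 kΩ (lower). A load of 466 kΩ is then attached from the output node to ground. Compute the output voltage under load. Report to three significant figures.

V_out ≈ 6.61 V

The load sits in parallel with R_B: R_B‖R_L = (17.4 × 466) / (17.4 + 466) = 16.77 kΩ.
V_out = 13.5 × 16.77 / (17.5 + 16.77) = 13.5 × 16.77/34.27 = 6.61 V.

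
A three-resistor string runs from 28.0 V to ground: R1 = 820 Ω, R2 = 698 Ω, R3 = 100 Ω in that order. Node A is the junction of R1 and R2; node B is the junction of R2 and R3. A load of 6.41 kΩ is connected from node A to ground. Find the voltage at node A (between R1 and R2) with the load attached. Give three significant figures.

Below node A the series string R2+R3 = 798.0 Ω sits in parallel with the 6410 Ω load: 709.7 Ω.
V_A = 28.0 × 709.7/(820 + 709.7) = 13.0 V.

V ≈ 13.0 V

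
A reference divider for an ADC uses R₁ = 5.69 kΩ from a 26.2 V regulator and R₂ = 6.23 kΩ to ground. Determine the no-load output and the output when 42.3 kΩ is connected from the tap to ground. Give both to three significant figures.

Open-circuit: V = 26.2 × 6.23/(5.69 + 6.23) = 13.7 V.
With the load, R₂ becomes R₂‖R_L = 5.430 kΩ, so V = 26.2 × 5.430/11.12 = 12.8 V.

Unloaded: 13.7 V; loaded: 12.8 V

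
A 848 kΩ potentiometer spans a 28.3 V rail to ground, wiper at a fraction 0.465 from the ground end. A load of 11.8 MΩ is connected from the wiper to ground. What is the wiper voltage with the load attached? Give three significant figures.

V ≈ 12.9 V

The wiper splits the pot into (1−α)R = 453.7 kΩ above and αR = 394.3 kΩ below.
Lower section ‖ load = 381.6 kΩ.
V_wiper = 28.3 × 381.6/(453.7 + 381.6) = 12.9 V.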